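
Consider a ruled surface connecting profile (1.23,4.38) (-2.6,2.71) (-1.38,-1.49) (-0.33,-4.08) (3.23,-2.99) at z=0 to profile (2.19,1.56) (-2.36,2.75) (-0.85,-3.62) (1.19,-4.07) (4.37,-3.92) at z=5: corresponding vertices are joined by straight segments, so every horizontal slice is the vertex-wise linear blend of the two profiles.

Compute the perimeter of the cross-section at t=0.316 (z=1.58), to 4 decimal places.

Perimeter at t=0.316: 22.1457

Cross-section at t=0.316: each vertex is (1-t)·p0[i] + t·p1[i].
  v1: (1-0.316)·(1.23,4.38) + 0.316·(2.19,1.56) = (1.5334,3.4889)
  v2: (1-0.316)·(-2.6,2.71) + 0.316·(-2.36,2.75) = (-2.5242,2.7226)
  v3: (1-0.316)·(-1.38,-1.49) + 0.316·(-0.85,-3.62) = (-1.2125,-2.1631)
  v4: (1-0.316)·(-0.33,-4.08) + 0.316·(1.19,-4.07) = (0.1503,-4.0768)
  v5: (1-0.316)·(3.23,-2.99) + 0.316·(4.37,-3.92) = (3.5902,-3.2839)
Perimeter = Σ |v_{i+1} − v_i|:
  edge 1→2: √(-4.0575² + -0.7662²) = 4.1292 (running 4.1292)
  edge 2→3: √(1.3116² + -4.8857²) = 5.0587 (running 9.1880)
  edge 3→4: √(1.3628² + -1.9138²) = 2.3494 (running 11.5374)
  edge 4→5: √(3.4399² + 0.7930²) = 3.5301 (running 15.0675)
  edge 5→1: √(-2.0569² + 6.7728²) = 7.0782 (running 22.1457)
Perimeter = 22.1457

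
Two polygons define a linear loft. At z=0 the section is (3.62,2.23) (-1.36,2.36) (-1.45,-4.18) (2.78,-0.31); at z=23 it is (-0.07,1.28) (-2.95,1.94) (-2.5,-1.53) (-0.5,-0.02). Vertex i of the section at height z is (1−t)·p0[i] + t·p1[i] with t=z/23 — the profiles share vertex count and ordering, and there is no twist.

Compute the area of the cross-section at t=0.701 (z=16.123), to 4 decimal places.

Area at t=0.701: 9.2395

Cross-section at t=0.701: each vertex is (1-t)·p0[i] + t·p1[i].
  v1: (1-0.701)·(3.62,2.23) + 0.701·(-0.07,1.28) = (1.0333,1.5640)
  v2: (1-0.701)·(-1.36,2.36) + 0.701·(-2.95,1.94) = (-2.4746,2.0656)
  v3: (1-0.701)·(-1.45,-4.18) + 0.701·(-2.5,-1.53) = (-2.1860,-2.3224)
  v4: (1-0.701)·(2.78,-0.31) + 0.701·(-0.5,-0.02) = (0.4807,-0.1067)
Shoelace sum Σ(x_i·y_{i+1} − x_{i+1}·y_i):
  i=1: 1.0333·2.0656 − -2.4746·1.5640 = +6.0048 (running +6.0048)
  i=2: -2.4746·-2.3224 − -2.1860·2.0656 = +10.2623 (running +16.2671)
  i=3: -2.1860·-0.1067 − 0.4807·-2.3224 = +1.3497 (running +17.6168)
  i=4: 0.4807·1.5640 − 1.0333·-0.1067 = +0.8621 (running +18.4789)
Area = |Σ|/2 = |18.4789|/2 = 9.2395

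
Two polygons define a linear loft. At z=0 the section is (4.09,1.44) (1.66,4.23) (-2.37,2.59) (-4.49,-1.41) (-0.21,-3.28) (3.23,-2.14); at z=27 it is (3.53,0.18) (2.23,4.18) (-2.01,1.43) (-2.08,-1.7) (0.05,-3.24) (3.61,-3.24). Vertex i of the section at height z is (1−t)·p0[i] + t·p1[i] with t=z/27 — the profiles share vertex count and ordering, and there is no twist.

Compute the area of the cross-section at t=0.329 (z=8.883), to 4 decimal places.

Cross-section at t=0.329: each vertex is (1-t)·p0[i] + t·p1[i].
  v1: (1-0.329)·(4.09,1.44) + 0.329·(3.53,0.18) = (3.9058,1.0255)
  v2: (1-0.329)·(1.66,4.23) + 0.329·(2.23,4.18) = (1.8475,4.2136)
  v3: (1-0.329)·(-2.37,2.59) + 0.329·(-2.01,1.43) = (-2.2516,2.2084)
  v4: (1-0.329)·(-4.49,-1.41) + 0.329·(-2.08,-1.7) = (-3.6971,-1.5054)
  v5: (1-0.329)·(-0.21,-3.28) + 0.329·(0.05,-3.24) = (-0.1245,-3.2668)
  v6: (1-0.329)·(3.23,-2.14) + 0.329·(3.61,-3.24) = (3.3550,-2.5019)
Shoelace sum Σ(x_i·y_{i+1} − x_{i+1}·y_i):
  i=1: 3.9058·4.2136 − 1.8475·1.0255 = +14.5625 (running +14.5625)
  i=2: 1.8475·2.2084 − -2.2516·4.2136 = +13.5671 (running +28.1296)
  i=3: -2.2516·-1.5054 − -3.6971·2.2084 = +11.5541 (running +39.6837)
  i=4: -3.6971·-3.2668 − -0.1245·-1.5054 = +11.8905 (running +51.5742)
  i=5: -0.1245·-2.5019 − 3.3550·-3.2668 = +11.2717 (running +62.8459)
  i=6: 3.3550·1.0255 − 3.9058·-2.5019 = +13.2123 (running +76.0582)
Area = |Σ|/2 = |76.0582|/2 = 38.0291

Area at t=0.329: 38.0291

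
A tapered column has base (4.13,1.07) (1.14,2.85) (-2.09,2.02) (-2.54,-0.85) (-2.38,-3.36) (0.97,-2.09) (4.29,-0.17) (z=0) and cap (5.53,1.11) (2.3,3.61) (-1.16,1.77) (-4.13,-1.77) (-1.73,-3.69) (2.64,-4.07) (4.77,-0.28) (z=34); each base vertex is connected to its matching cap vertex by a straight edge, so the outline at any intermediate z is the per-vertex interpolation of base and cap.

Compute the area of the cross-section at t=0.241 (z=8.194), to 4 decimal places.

Area at t=0.241: 31.4812

Cross-section at t=0.241: each vertex is (1-t)·p0[i] + t·p1[i].
  v1: (1-0.241)·(4.13,1.07) + 0.241·(5.53,1.11) = (4.4674,1.0796)
  v2: (1-0.241)·(1.14,2.85) + 0.241·(2.3,3.61) = (1.4196,3.0332)
  v3: (1-0.241)·(-2.09,2.02) + 0.241·(-1.16,1.77) = (-1.8659,1.9598)
  v4: (1-0.241)·(-2.54,-0.85) + 0.241·(-4.13,-1.77) = (-2.9232,-1.0717)
  v5: (1-0.241)·(-2.38,-3.36) + 0.241·(-1.73,-3.69) = (-2.2233,-3.4395)
  v6: (1-0.241)·(0.97,-2.09) + 0.241·(2.64,-4.07) = (1.3725,-2.5672)
  v7: (1-0.241)·(4.29,-0.17) + 0.241·(4.77,-0.28) = (4.4057,-0.1965)
Shoelace sum Σ(x_i·y_{i+1} − x_{i+1}·y_i):
  i=1: 4.4674·3.0332 − 1.4196·1.0796 = +12.0177 (running +12.0177)
  i=2: 1.4196·1.9598 − -1.8659·3.0332 = +8.4415 (running +20.4592)
  i=3: -1.8659·-1.0717 − -2.9232·1.9598 = +7.7284 (running +28.1876)
  i=4: -2.9232·-3.4395 − -2.2233·-1.0717 = +7.6716 (running +35.8592)
  i=5: -2.2233·-2.5672 − 1.3725·-3.4395 = +10.4284 (running +46.2876)
  i=6: 1.3725·-0.1965 − 4.4057·-2.5672 = +11.0405 (running +57.3281)
  i=7: 4.4057·1.0796 − 4.4674·-0.1965 = +5.6344 (running +62.9625)
Area = |Σ|/2 = |62.9625|/2 = 31.4812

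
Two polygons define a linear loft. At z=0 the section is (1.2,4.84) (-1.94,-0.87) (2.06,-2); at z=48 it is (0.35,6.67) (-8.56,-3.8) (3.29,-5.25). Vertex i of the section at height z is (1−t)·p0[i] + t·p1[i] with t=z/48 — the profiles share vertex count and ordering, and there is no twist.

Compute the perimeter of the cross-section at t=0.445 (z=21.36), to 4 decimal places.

Cross-section at t=0.445: each vertex is (1-t)·p0[i] + t·p1[i].
  v1: (1-0.445)·(1.2,4.84) + 0.445·(0.35,6.67) = (0.8217,5.6543)
  v2: (1-0.445)·(-1.94,-0.87) + 0.445·(-8.56,-3.8) = (-4.8859,-2.1738)
  v3: (1-0.445)·(2.06,-2) + 0.445·(3.29,-5.25) = (2.6074,-3.4463)
Perimeter = Σ |v_{i+1} − v_i|:
  edge 1→2: √(-5.7076² + -7.8282²) = 9.6880 (running 9.6880)
  edge 2→3: √(7.4932² + -1.2724²) = 7.6005 (running 17.2885)
  edge 3→1: √(-1.7856² + 9.1006²) = 9.2741 (running 26.5627)
Perimeter = 26.5627

Perimeter at t=0.445: 26.5627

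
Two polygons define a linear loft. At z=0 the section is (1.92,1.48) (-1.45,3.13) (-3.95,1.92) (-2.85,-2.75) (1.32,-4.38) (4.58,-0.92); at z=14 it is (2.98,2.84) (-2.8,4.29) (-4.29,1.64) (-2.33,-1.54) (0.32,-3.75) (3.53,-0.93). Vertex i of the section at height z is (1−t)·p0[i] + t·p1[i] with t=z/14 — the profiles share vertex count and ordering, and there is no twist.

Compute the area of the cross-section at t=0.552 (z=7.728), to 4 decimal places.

Cross-section at t=0.552: each vertex is (1-t)·p0[i] + t·p1[i].
  v1: (1-0.552)·(1.92,1.48) + 0.552·(2.98,2.84) = (2.5051,2.2307)
  v2: (1-0.552)·(-1.45,3.13) + 0.552·(-2.8,4.29) = (-2.1952,3.7703)
  v3: (1-0.552)·(-3.95,1.92) + 0.552·(-4.29,1.64) = (-4.1377,1.7654)
  v4: (1-0.552)·(-2.85,-2.75) + 0.552·(-2.33,-1.54) = (-2.5630,-2.0821)
  v5: (1-0.552)·(1.32,-4.38) + 0.552·(0.32,-3.75) = (0.7680,-4.0322)
  v6: (1-0.552)·(4.58,-0.92) + 0.552·(3.53,-0.93) = (4.0004,-0.9255)
Shoelace sum Σ(x_i·y_{i+1} − x_{i+1}·y_i):
  i=1: 2.5051·3.7703 − -2.1952·2.2307 = +14.3420 (running +14.3420)
  i=2: -2.1952·1.7654 − -4.1377·3.7703 = +11.7249 (running +26.0669)
  i=3: -4.1377·-2.0821 − -2.5630·1.7654 = +13.1397 (running +39.2066)
  i=4: -2.5630·-4.0322 − 0.7680·-2.0821 = +11.9335 (running +51.1401)
  i=5: 0.7680·-0.9255 − 4.0004·-4.0322 = +15.4198 (running +66.5599)
  i=6: 4.0004·2.2307 − 2.5051·-0.9255 = +11.2423 (running +77.8022)
Area = |Σ|/2 = |77.8022|/2 = 38.9011

Area at t=0.552: 38.9011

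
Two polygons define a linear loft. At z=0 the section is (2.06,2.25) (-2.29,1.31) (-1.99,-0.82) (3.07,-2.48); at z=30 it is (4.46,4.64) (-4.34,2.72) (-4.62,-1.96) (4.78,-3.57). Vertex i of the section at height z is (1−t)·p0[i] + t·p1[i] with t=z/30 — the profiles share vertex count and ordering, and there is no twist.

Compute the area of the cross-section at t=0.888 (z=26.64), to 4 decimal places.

Cross-section at t=0.888: each vertex is (1-t)·p0[i] + t·p1[i].
  v1: (1-0.888)·(2.06,2.25) + 0.888·(4.46,4.64) = (4.1912,4.3723)
  v2: (1-0.888)·(-2.29,1.31) + 0.888·(-4.34,2.72) = (-4.1104,2.5621)
  v3: (1-0.888)·(-1.99,-0.82) + 0.888·(-4.62,-1.96) = (-4.3254,-1.8323)
  v4: (1-0.888)·(3.07,-2.48) + 0.888·(4.78,-3.57) = (4.5885,-3.4479)
Shoelace sum Σ(x_i·y_{i+1} − x_{i+1}·y_i):
  i=1: 4.1912·2.5621 − -4.1104·4.3723 = +28.7102 (running +28.7102)
  i=2: -4.1104·-1.8323 − -4.3254·2.5621 = +18.6137 (running +47.3239)
  i=3: -4.3254·-3.4479 − 4.5885·-1.8323 = +23.3213 (running +70.6452)
  i=4: 4.5885·4.3723 − 4.1912·-3.4479 = +34.5132 (running +105.1584)
Area = |Σ|/2 = |105.1584|/2 = 52.5792

Area at t=0.888: 52.5792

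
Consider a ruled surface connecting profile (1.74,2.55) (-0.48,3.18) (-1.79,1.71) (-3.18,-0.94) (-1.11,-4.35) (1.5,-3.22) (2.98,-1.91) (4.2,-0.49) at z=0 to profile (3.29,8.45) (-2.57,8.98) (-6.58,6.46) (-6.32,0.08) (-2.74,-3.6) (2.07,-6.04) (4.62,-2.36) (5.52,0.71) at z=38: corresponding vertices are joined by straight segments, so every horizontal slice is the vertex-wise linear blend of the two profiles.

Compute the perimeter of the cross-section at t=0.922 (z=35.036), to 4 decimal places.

Perimeter at t=0.922: 41.4311

Cross-section at t=0.922: each vertex is (1-t)·p0[i] + t·p1[i].
  v1: (1-0.922)·(1.74,2.55) + 0.922·(3.29,8.45) = (3.1691,7.9898)
  v2: (1-0.922)·(-0.48,3.18) + 0.922·(-2.57,8.98) = (-2.4070,8.5276)
  v3: (1-0.922)·(-1.79,1.71) + 0.922·(-6.58,6.46) = (-6.2064,6.0895)
  v4: (1-0.922)·(-3.18,-0.94) + 0.922·(-6.32,0.08) = (-6.0751,0.0004)
  v5: (1-0.922)·(-1.11,-4.35) + 0.922·(-2.74,-3.6) = (-2.6129,-3.6585)
  v6: (1-0.922)·(1.5,-3.22) + 0.922·(2.07,-6.04) = (2.0255,-5.8200)
  v7: (1-0.922)·(2.98,-1.91) + 0.922·(4.62,-2.36) = (4.4921,-2.3249)
  v8: (1-0.922)·(4.2,-0.49) + 0.922·(5.52,0.71) = (5.4170,0.6164)
Perimeter = Σ |v_{i+1} − v_i|:
  edge 1→2: √(-5.5761² + 0.5378²) = 5.6020 (running 5.6020)
  edge 2→3: √(-3.7994² + -2.4381²) = 4.5144 (running 10.1164)
  edge 3→4: √(0.1313² + -6.0891²) = 6.0905 (running 16.2068)
  edge 4→5: √(3.4622² + -3.6589²) = 5.0373 (running 21.2442)
  edge 5→6: √(4.6384² + -2.1615²) = 5.1173 (running 26.3615)
  edge 6→7: √(2.4665² + 3.4951²) = 4.2778 (running 30.6393)
  edge 7→8: √(0.9250² + 2.9413²) = 3.0833 (running 33.7226)
  edge 8→1: √(-2.2479² + 7.3734²) = 7.7085 (running 41.4311)
Perimeter = 41.4311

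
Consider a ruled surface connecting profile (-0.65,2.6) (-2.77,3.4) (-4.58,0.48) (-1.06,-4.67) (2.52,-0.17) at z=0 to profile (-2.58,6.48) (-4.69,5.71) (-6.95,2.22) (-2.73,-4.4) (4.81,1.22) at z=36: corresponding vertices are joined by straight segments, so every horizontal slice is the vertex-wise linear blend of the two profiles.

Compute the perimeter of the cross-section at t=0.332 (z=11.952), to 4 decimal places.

Cross-section at t=0.332: each vertex is (1-t)·p0[i] + t·p1[i].
  v1: (1-0.332)·(-0.65,2.6) + 0.332·(-2.58,6.48) = (-1.2908,3.8882)
  v2: (1-0.332)·(-2.77,3.4) + 0.332·(-4.69,5.71) = (-3.4074,4.1669)
  v3: (1-0.332)·(-4.58,0.48) + 0.332·(-6.95,2.22) = (-5.3668,1.0577)
  v4: (1-0.332)·(-1.06,-4.67) + 0.332·(-2.73,-4.4) = (-1.6144,-4.5804)
  v5: (1-0.332)·(2.52,-0.17) + 0.332·(4.81,1.22) = (3.2803,0.2915)
Perimeter = Σ |v_{i+1} − v_i|:
  edge 1→2: √(-2.1167² + 0.2788²) = 2.1350 (running 2.1350)
  edge 2→3: √(-1.9594² + -3.1092²) = 3.6751 (running 5.8101)
  edge 3→4: √(3.7524² + -5.6380²) = 6.7726 (running 12.5827)
  edge 4→5: √(4.8947² + 4.8718²) = 6.9060 (running 19.4887)
  edge 5→1: √(-4.5710² + 3.5967²) = 5.8164 (running 25.3051)
Perimeter = 25.3051

Perimeter at t=0.332: 25.3051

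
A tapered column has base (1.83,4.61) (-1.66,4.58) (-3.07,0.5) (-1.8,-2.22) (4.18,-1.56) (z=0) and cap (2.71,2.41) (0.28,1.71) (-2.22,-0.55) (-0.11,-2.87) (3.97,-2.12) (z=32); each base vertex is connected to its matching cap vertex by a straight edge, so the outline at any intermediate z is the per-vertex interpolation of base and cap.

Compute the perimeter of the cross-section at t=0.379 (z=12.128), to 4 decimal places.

Cross-section at t=0.379: each vertex is (1-t)·p0[i] + t·p1[i].
  v1: (1-0.379)·(1.83,4.61) + 0.379·(2.71,2.41) = (2.1635,3.7762)
  v2: (1-0.379)·(-1.66,4.58) + 0.379·(0.28,1.71) = (-0.9247,3.4923)
  v3: (1-0.379)·(-3.07,0.5) + 0.379·(-2.22,-0.55) = (-2.7479,0.1020)
  v4: (1-0.379)·(-1.8,-2.22) + 0.379·(-0.11,-2.87) = (-1.1595,-2.4664)
  v5: (1-0.379)·(4.18,-1.56) + 0.379·(3.97,-2.12) = (4.1004,-1.7722)
Perimeter = Σ |v_{i+1} − v_i|:
  edge 1→2: √(-3.0883² + -0.2839²) = 3.1013 (running 3.1013)
  edge 2→3: √(-1.8231² + -3.3902²) = 3.8493 (running 6.9506)
  edge 3→4: √(1.5884² + -2.5684²) = 3.0199 (running 9.9705)
  edge 4→5: √(5.2599² + 0.6941²) = 5.3055 (running 15.2760)
  edge 5→1: √(-1.9369² + 5.5484²) = 5.8768 (running 21.1528)
Perimeter = 21.1528

Perimeter at t=0.379: 21.1528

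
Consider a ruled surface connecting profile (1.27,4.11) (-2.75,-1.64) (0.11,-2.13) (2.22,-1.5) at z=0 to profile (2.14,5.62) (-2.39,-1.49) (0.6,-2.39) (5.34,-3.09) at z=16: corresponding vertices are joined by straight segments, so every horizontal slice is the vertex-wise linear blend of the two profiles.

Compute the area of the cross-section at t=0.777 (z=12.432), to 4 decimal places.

Cross-section at t=0.777: each vertex is (1-t)·p0[i] + t·p1[i].
  v1: (1-0.777)·(1.27,4.11) + 0.777·(2.14,5.62) = (1.9460,5.2833)
  v2: (1-0.777)·(-2.75,-1.64) + 0.777·(-2.39,-1.49) = (-2.4703,-1.5234)
  v3: (1-0.777)·(0.11,-2.13) + 0.777·(0.6,-2.39) = (0.4907,-2.3320)
  v4: (1-0.777)·(2.22,-1.5) + 0.777·(5.34,-3.09) = (4.6442,-2.7354)
Shoelace sum Σ(x_i·y_{i+1} − x_{i+1}·y_i):
  i=1: 1.9460·-1.5234 − -2.4703·5.2833 = +10.0865 (running +10.0865)
  i=2: -2.4703·-2.3320 − 0.4907·-1.5234 = +6.5083 (running +16.5949)
  i=3: 0.4907·-2.7354 − 4.6442·-2.3320 = +9.4881 (running +26.0830)
  i=4: 4.6442·5.2833 − 1.9460·-2.7354 = +29.8599 (running +55.9429)
Area = |Σ|/2 = |55.9429|/2 = 27.9714

Area at t=0.777: 27.9714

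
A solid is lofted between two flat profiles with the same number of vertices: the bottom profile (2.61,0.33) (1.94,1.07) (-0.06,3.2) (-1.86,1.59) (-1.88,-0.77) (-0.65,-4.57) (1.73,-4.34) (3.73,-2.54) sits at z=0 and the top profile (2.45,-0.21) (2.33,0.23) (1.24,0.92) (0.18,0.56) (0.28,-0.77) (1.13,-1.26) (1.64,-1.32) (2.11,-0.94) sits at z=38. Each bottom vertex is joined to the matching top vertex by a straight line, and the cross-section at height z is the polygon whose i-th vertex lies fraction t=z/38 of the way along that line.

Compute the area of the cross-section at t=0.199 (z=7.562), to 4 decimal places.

Area at t=0.199: 21.6535

Cross-section at t=0.199: each vertex is (1-t)·p0[i] + t·p1[i].
  v1: (1-0.199)·(2.61,0.33) + 0.199·(2.45,-0.21) = (2.5782,0.2225)
  v2: (1-0.199)·(1.94,1.07) + 0.199·(2.33,0.23) = (2.0176,0.9028)
  v3: (1-0.199)·(-0.06,3.2) + 0.199·(1.24,0.92) = (0.1987,2.7463)
  v4: (1-0.199)·(-1.86,1.59) + 0.199·(0.18,0.56) = (-1.4540,1.3850)
  v5: (1-0.199)·(-1.88,-0.77) + 0.199·(0.28,-0.77) = (-1.4502,-0.7700)
  v6: (1-0.199)·(-0.65,-4.57) + 0.199·(1.13,-1.26) = (-0.2958,-3.9113)
  v7: (1-0.199)·(1.73,-4.34) + 0.199·(1.64,-1.32) = (1.7121,-3.7390)
  v8: (1-0.199)·(3.73,-2.54) + 0.199·(2.11,-0.94) = (3.4076,-2.2216)
Shoelace sum Σ(x_i·y_{i+1} − x_{i+1}·y_i):
  i=1: 2.5782·0.9028 − 2.0176·0.2225 = +1.8787 (running +1.8787)
  i=2: 2.0176·2.7463 − 0.1987·0.9028 = +5.3615 (running +7.2402)
  i=3: 0.1987·1.3850 − -1.4540·2.7463 = +4.2684 (running +11.5086)
  i=4: -1.4540·-0.7700 − -1.4502·1.3850 = +3.1281 (running +14.6367)
  i=5: -1.4502·-3.9113 − -0.2958·-0.7700 = +5.4443 (running +20.0810)
  i=6: -0.2958·-3.7390 − 1.7121·-3.9113 = +7.8024 (running +27.8834)
  i=7: 1.7121·-2.2216 − 3.4076·-3.7390 = +8.9376 (running +36.8210)
  i=8: 3.4076·0.2225 − 2.5782·-2.2216 = +6.4860 (running +43.3070)
Area = |Σ|/2 = |43.3070|/2 = 21.6535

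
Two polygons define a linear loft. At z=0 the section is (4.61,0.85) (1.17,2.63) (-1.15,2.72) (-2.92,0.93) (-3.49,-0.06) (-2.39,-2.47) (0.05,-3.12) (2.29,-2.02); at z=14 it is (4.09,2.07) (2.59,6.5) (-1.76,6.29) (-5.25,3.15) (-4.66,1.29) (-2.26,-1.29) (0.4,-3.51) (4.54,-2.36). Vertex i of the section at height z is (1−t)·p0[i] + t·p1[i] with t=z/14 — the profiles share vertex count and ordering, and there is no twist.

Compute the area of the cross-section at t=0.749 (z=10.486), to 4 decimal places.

Cross-section at t=0.749: each vertex is (1-t)·p0[i] + t·p1[i].
  v1: (1-0.749)·(4.61,0.85) + 0.749·(4.09,2.07) = (4.2205,1.7638)
  v2: (1-0.749)·(1.17,2.63) + 0.749·(2.59,6.5) = (2.2336,5.5286)
  v3: (1-0.749)·(-1.15,2.72) + 0.749·(-1.76,6.29) = (-1.6069,5.3939)
  v4: (1-0.749)·(-2.92,0.93) + 0.749·(-5.25,3.15) = (-4.6652,2.5928)
  v5: (1-0.749)·(-3.49,-0.06) + 0.749·(-4.66,1.29) = (-4.3663,0.9512)
  v6: (1-0.749)·(-2.39,-2.47) + 0.749·(-2.26,-1.29) = (-2.2926,-1.5862)
  v7: (1-0.749)·(0.05,-3.12) + 0.749·(0.4,-3.51) = (0.3122,-3.4121)
  v8: (1-0.749)·(2.29,-2.02) + 0.749·(4.54,-2.36) = (3.9752,-2.2747)
Shoelace sum Σ(x_i·y_{i+1} − x_{i+1}·y_i):
  i=1: 4.2205·5.5286 − 2.2336·1.7638 = +19.3941 (running +19.3941)
  i=2: 2.2336·5.3939 − -1.6069·5.5286 = +20.9317 (running +40.3258)
  i=3: -1.6069·2.5928 − -4.6652·5.3939 = +20.9973 (running +61.3231)
  i=4: -4.6652·0.9512 − -4.3663·2.5928 = +6.8837 (running +68.2068)
  i=5: -4.3663·-1.5862 − -2.2926·0.9512 = +9.1064 (running +77.3132)
  i=6: -2.2926·-3.4121 − 0.3122·-1.5862 = +8.3178 (running +85.6310)
  i=7: 0.3122·-2.2747 − 3.9752·-3.4121 = +12.8540 (running +98.4850)
  i=8: 3.9752·1.7638 − 4.2205·-2.2747 = +16.6117 (running +115.0967)
Area = |Σ|/2 = |115.0967|/2 = 57.5483

Area at t=0.749: 57.5483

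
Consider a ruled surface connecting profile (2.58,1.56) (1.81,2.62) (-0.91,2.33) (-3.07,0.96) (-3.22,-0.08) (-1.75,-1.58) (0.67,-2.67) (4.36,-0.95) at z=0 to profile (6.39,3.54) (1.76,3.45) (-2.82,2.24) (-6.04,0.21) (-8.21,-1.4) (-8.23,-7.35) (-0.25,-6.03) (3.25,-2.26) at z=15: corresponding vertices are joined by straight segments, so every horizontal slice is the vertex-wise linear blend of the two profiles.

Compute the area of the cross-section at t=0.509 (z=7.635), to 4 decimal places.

Cross-section at t=0.509: each vertex is (1-t)·p0[i] + t·p1[i].
  v1: (1-0.509)·(2.58,1.56) + 0.509·(6.39,3.54) = (4.5193,2.5678)
  v2: (1-0.509)·(1.81,2.62) + 0.509·(1.76,3.45) = (1.7845,3.0425)
  v3: (1-0.509)·(-0.91,2.33) + 0.509·(-2.82,2.24) = (-1.8822,2.2842)
  v4: (1-0.509)·(-3.07,0.96) + 0.509·(-6.04,0.21) = (-4.5817,0.5783)
  v5: (1-0.509)·(-3.22,-0.08) + 0.509·(-8.21,-1.4) = (-5.7599,-0.7519)
  v6: (1-0.509)·(-1.75,-1.58) + 0.509·(-8.23,-7.35) = (-5.0483,-4.5169)
  v7: (1-0.509)·(0.67,-2.67) + 0.509·(-0.25,-6.03) = (0.2017,-4.3802)
  v8: (1-0.509)·(4.36,-0.95) + 0.509·(3.25,-2.26) = (3.7950,-1.6168)
Shoelace sum Σ(x_i·y_{i+1} − x_{i+1}·y_i):
  i=1: 4.5193·3.0425 − 1.7845·2.5678 = +9.1674 (running +9.1674)
  i=2: 1.7845·2.2842 − -1.8822·3.0425 = +9.8028 (running +18.9702)
  i=3: -1.8822·0.5783 − -4.5817·2.2842 = +9.3772 (running +28.3473)
  i=4: -4.5817·-0.7519 − -5.7599·0.5783 = +6.7756 (running +35.1229)
  i=5: -5.7599·-4.5169 − -5.0483·-0.7519 = +22.2214 (running +57.3443)
  i=6: -5.0483·-4.3802 − 0.2017·-4.5169 = +23.0240 (running +80.3683)
  i=7: 0.2017·-1.6168 − 3.7950·-4.3802 = +16.2969 (running +96.6652)
  i=8: 3.7950·2.5678 − 4.5193·-1.6168 = +17.0516 (running +113.7169)
Area = |Σ|/2 = |113.7169|/2 = 56.8584

Area at t=0.509: 56.8584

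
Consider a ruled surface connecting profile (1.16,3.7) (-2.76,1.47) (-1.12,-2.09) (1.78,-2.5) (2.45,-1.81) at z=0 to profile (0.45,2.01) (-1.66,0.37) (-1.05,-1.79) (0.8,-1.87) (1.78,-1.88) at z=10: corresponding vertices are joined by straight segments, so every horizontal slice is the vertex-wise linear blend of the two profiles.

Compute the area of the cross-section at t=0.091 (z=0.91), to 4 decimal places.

Cross-section at t=0.091: each vertex is (1-t)·p0[i] + t·p1[i].
  v1: (1-0.091)·(1.16,3.7) + 0.091·(0.45,2.01) = (1.0954,3.5462)
  v2: (1-0.091)·(-2.76,1.47) + 0.091·(-1.66,0.37) = (-2.6599,1.3699)
  v3: (1-0.091)·(-1.12,-2.09) + 0.091·(-1.05,-1.79) = (-1.1136,-2.0627)
  v4: (1-0.091)·(1.78,-2.5) + 0.091·(0.8,-1.87) = (1.6908,-2.4427)
  v5: (1-0.091)·(2.45,-1.81) + 0.091·(1.78,-1.88) = (2.3890,-1.8164)
Shoelace sum Σ(x_i·y_{i+1} − x_{i+1}·y_i):
  i=1: 1.0954·1.3699 − -2.6599·3.5462 = +10.9331 (running +10.9331)
  i=2: -2.6599·-2.0627 − -1.1136·1.3699 = +7.0121 (running +17.9453)
  i=3: -1.1136·-2.4427 − 1.6908·-2.0627 = +6.2079 (running +24.1532)
  i=4: 1.6908·-1.8164 − 2.3890·-2.4427 = +2.7645 (running +26.9176)
  i=5: 2.3890·3.5462 − 1.0954·-1.8164 = +10.4616 (running +37.3793)
Area = |Σ|/2 = |37.3793|/2 = 18.6896

Area at t=0.091: 18.6896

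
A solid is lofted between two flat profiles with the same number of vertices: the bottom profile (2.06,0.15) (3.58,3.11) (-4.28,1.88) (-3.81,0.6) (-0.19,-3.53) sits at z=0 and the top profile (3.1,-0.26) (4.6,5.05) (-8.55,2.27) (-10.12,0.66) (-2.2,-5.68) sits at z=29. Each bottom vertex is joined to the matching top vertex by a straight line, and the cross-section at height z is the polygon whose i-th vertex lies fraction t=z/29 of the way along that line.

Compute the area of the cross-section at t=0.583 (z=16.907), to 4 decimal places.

Area at t=0.583: 55.1158

Cross-section at t=0.583: each vertex is (1-t)·p0[i] + t·p1[i].
  v1: (1-0.583)·(2.06,0.15) + 0.583·(3.1,-0.26) = (2.6663,-0.0890)
  v2: (1-0.583)·(3.58,3.11) + 0.583·(4.6,5.05) = (4.1747,4.2410)
  v3: (1-0.583)·(-4.28,1.88) + 0.583·(-8.55,2.27) = (-6.7694,2.1074)
  v4: (1-0.583)·(-3.81,0.6) + 0.583·(-10.12,0.66) = (-7.4887,0.6350)
  v5: (1-0.583)·(-0.19,-3.53) + 0.583·(-2.2,-5.68) = (-1.3618,-4.7835)
Shoelace sum Σ(x_i·y_{i+1} − x_{i+1}·y_i):
  i=1: 2.6663·4.2410 − 4.1747·-0.0890 = +11.6796 (running +11.6796)
  i=2: 4.1747·2.1074 − -6.7694·4.2410 = +37.5068 (running +49.1863)
  i=3: -6.7694·0.6350 − -7.4887·2.1074 = +11.4831 (running +60.6694)
  i=4: -7.4887·-4.7835 − -1.3618·0.6350 = +36.6867 (running +97.3561)
  i=5: -1.3618·-0.0890 − 2.6663·-4.7835 = +12.8755 (running +110.2316)
Area = |Σ|/2 = |110.2316|/2 = 55.1158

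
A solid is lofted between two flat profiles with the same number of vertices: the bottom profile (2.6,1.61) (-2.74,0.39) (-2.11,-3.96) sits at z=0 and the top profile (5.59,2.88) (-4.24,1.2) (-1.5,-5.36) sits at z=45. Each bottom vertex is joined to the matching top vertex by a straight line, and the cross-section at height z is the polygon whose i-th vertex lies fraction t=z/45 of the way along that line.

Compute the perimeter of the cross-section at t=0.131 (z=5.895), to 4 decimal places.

Cross-section at t=0.131: each vertex is (1-t)·p0[i] + t·p1[i].
  v1: (1-0.131)·(2.6,1.61) + 0.131·(5.59,2.88) = (2.9917,1.7764)
  v2: (1-0.131)·(-2.74,0.39) + 0.131·(-4.24,1.2) = (-2.9365,0.4961)
  v3: (1-0.131)·(-2.11,-3.96) + 0.131·(-1.5,-5.36) = (-2.0301,-4.1434)
Perimeter = Σ |v_{i+1} − v_i|:
  edge 1→2: √(-5.9282² + -1.2803²) = 6.0649 (running 6.0649)
  edge 2→3: √(0.9064² + -4.6395²) = 4.7272 (running 10.7921)
  edge 3→1: √(5.0218² + 5.9198²) = 7.7629 (running 18.5549)
Perimeter = 18.5549

Perimeter at t=0.131: 18.5549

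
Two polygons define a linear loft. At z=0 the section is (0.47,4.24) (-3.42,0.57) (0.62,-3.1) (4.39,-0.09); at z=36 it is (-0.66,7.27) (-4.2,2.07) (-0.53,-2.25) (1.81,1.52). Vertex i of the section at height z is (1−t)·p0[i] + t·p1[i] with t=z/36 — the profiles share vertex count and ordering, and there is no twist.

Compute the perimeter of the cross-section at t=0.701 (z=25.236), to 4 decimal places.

Perimeter at t=0.701: 22.1383

Cross-section at t=0.701: each vertex is (1-t)·p0[i] + t·p1[i].
  v1: (1-0.701)·(0.47,4.24) + 0.701·(-0.66,7.27) = (-0.3221,6.3640)
  v2: (1-0.701)·(-3.42,0.57) + 0.701·(-4.2,2.07) = (-3.9668,1.6215)
  v3: (1-0.701)·(0.62,-3.1) + 0.701·(-0.53,-2.25) = (-0.1861,-2.5042)
  v4: (1-0.701)·(4.39,-0.09) + 0.701·(1.81,1.52) = (2.5814,1.0386)
Perimeter = Σ |v_{i+1} − v_i|:
  edge 1→2: √(-3.6446² + -4.7425²) = 5.9812 (running 5.9812)
  edge 2→3: √(3.7806² + -4.1257²) = 5.5959 (running 11.5771)
  edge 3→4: √(2.7676² + 3.5428²) = 4.4956 (running 16.0728)
  edge 4→1: √(-2.9036² + 5.3254²) = 6.0655 (running 22.1383)
Perimeter = 22.1383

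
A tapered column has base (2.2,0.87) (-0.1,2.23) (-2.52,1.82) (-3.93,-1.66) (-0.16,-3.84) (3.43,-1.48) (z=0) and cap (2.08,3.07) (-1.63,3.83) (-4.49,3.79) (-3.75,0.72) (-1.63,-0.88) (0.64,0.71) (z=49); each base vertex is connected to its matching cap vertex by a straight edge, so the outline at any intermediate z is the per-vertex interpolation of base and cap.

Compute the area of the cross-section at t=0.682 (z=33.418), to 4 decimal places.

Cross-section at t=0.682: each vertex is (1-t)·p0[i] + t·p1[i].
  v1: (1-0.682)·(2.2,0.87) + 0.682·(2.08,3.07) = (2.1182,2.3704)
  v2: (1-0.682)·(-0.1,2.23) + 0.682·(-1.63,3.83) = (-1.1435,3.3212)
  v3: (1-0.682)·(-2.52,1.82) + 0.682·(-4.49,3.79) = (-3.8635,3.1635)
  v4: (1-0.682)·(-3.93,-1.66) + 0.682·(-3.75,0.72) = (-3.8072,-0.0368)
  v5: (1-0.682)·(-0.16,-3.84) + 0.682·(-1.63,-0.88) = (-1.1625,-1.8213)
  v6: (1-0.682)·(3.43,-1.48) + 0.682·(0.64,0.71) = (1.5272,0.0136)
Shoelace sum Σ(x_i·y_{i+1} − x_{i+1}·y_i):
  i=1: 2.1182·3.3212 − -1.1435·2.3704 = +9.7453 (running +9.7453)
  i=2: -1.1435·3.1635 − -3.8635·3.3212 = +9.2142 (running +18.9595)
  i=3: -3.8635·-0.0368 − -3.8072·3.1635 = +12.1867 (running +31.1462)
  i=4: -3.8072·-1.8213 − -1.1625·-0.0368 = +6.8912 (running +38.0374)
  i=5: -1.1625·0.0136 − 1.5272·-1.8213 = +2.7657 (running +40.8031)
  i=6: 1.5272·2.3704 − 2.1182·0.0136 = +3.5914 (running +44.3945)
Area = |Σ|/2 = |44.3945|/2 = 22.1972

Area at t=0.682: 22.1972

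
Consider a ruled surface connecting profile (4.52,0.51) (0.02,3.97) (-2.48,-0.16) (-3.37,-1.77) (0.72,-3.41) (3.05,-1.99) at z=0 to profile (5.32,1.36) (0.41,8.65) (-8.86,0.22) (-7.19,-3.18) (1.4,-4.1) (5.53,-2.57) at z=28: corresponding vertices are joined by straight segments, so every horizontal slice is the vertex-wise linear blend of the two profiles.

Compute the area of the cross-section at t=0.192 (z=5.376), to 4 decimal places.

Cross-section at t=0.192: each vertex is (1-t)·p0[i] + t·p1[i].
  v1: (1-0.192)·(4.52,0.51) + 0.192·(5.32,1.36) = (4.6736,0.6732)
  v2: (1-0.192)·(0.02,3.97) + 0.192·(0.41,8.65) = (0.0949,4.8686)
  v3: (1-0.192)·(-2.48,-0.16) + 0.192·(-8.86,0.22) = (-3.7050,-0.0870)
  v4: (1-0.192)·(-3.37,-1.77) + 0.192·(-7.19,-3.18) = (-4.1034,-2.0407)
  v5: (1-0.192)·(0.72,-3.41) + 0.192·(1.4,-4.1) = (0.8506,-3.5425)
  v6: (1-0.192)·(3.05,-1.99) + 0.192·(5.53,-2.57) = (3.5262,-2.1014)
Shoelace sum Σ(x_i·y_{i+1} − x_{i+1}·y_i):
  i=1: 4.6736·4.8686 − 0.0949·0.6732 = +22.6898 (running +22.6898)
  i=2: 0.0949·-0.0870 − -3.7050·4.8686 = +18.0296 (running +40.7194)
  i=3: -3.7050·-2.0407 − -4.1034·-0.0870 = +7.2036 (running +47.9230)
  i=4: -4.1034·-3.5425 − 0.8506·-2.0407 = +16.2721 (running +64.1951)
  i=5: 0.8506·-2.1014 − 3.5262·-3.5425 = +10.7040 (running +74.8991)
  i=6: 3.5262·0.6732 − 4.6736·-2.1014 = +12.1947 (running +87.0939)
Area = |Σ|/2 = |87.0939|/2 = 43.5469

Area at t=0.192: 43.5469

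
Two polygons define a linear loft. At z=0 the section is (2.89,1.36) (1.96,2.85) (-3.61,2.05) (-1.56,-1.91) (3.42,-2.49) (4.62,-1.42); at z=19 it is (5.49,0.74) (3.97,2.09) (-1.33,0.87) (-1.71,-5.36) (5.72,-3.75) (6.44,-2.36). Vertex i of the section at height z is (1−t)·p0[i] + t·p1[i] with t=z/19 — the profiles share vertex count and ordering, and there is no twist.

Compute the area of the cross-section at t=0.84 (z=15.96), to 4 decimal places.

Area at t=0.84: 41.8920

Cross-section at t=0.84: each vertex is (1-t)·p0[i] + t·p1[i].
  v1: (1-0.84)·(2.89,1.36) + 0.84·(5.49,0.74) = (5.0740,0.8392)
  v2: (1-0.84)·(1.96,2.85) + 0.84·(3.97,2.09) = (3.6484,2.2116)
  v3: (1-0.84)·(-3.61,2.05) + 0.84·(-1.33,0.87) = (-1.6948,1.0588)
  v4: (1-0.84)·(-1.56,-1.91) + 0.84·(-1.71,-5.36) = (-1.6860,-4.8080)
  v5: (1-0.84)·(3.42,-2.49) + 0.84·(5.72,-3.75) = (5.3520,-3.5484)
  v6: (1-0.84)·(4.62,-1.42) + 0.84·(6.44,-2.36) = (6.1488,-2.2096)
Shoelace sum Σ(x_i·y_{i+1} − x_{i+1}·y_i):
  i=1: 5.0740·2.2116 − 3.6484·0.8392 = +8.1599 (running +8.1599)
  i=2: 3.6484·1.0588 − -1.6948·2.2116 = +7.6111 (running +15.7711)
  i=3: -1.6948·-4.8080 − -1.6860·1.0588 = +9.9337 (running +25.7048)
  i=4: -1.6860·-3.5484 − 5.3520·-4.8080 = +31.7150 (running +57.4198)
  i=5: 5.3520·-2.2096 − 6.1488·-3.5484 = +9.9926 (running +67.4124)
  i=6: 6.1488·0.8392 − 5.0740·-2.2096 = +16.3716 (running +83.7840)
Area = |Σ|/2 = |83.7840|/2 = 41.8920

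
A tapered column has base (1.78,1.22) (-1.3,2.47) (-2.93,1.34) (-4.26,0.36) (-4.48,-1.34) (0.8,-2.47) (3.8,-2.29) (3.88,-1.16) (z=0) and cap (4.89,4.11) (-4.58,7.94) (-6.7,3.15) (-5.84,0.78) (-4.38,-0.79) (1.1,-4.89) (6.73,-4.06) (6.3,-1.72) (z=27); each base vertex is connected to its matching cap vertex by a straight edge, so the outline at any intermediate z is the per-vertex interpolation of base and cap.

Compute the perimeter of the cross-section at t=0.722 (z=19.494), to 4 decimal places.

Perimeter at t=0.722: 34.8790

Cross-section at t=0.722: each vertex is (1-t)·p0[i] + t·p1[i].
  v1: (1-0.722)·(1.78,1.22) + 0.722·(4.89,4.11) = (4.0254,3.3066)
  v2: (1-0.722)·(-1.3,2.47) + 0.722·(-4.58,7.94) = (-3.6682,6.4193)
  v3: (1-0.722)·(-2.93,1.34) + 0.722·(-6.7,3.15) = (-5.6519,2.6468)
  v4: (1-0.722)·(-4.26,0.36) + 0.722·(-5.84,0.78) = (-5.4008,0.6632)
  v5: (1-0.722)·(-4.48,-1.34) + 0.722·(-4.38,-0.79) = (-4.4078,-0.9429)
  v6: (1-0.722)·(0.8,-2.47) + 0.722·(1.1,-4.89) = (1.0166,-4.2172)
  v7: (1-0.722)·(3.8,-2.29) + 0.722·(6.73,-4.06) = (5.9155,-3.5679)
  v8: (1-0.722)·(3.88,-1.16) + 0.722·(6.3,-1.72) = (5.6272,-1.5643)
Perimeter = Σ |v_{i+1} − v_i|:
  edge 1→2: √(-7.6936² + 3.1128²) = 8.2994 (running 8.2994)
  edge 2→3: √(-1.9838² + -3.7725²) = 4.2623 (running 12.5617)
  edge 3→4: √(0.2512² + -1.9836²) = 1.9994 (running 14.5612)
  edge 4→5: √(0.9930² + -1.6061²) = 1.8883 (running 16.4494)
  edge 5→6: √(5.4244² + -3.2743²) = 6.3360 (running 22.7855)
  edge 6→7: √(4.8989² + 0.6493²) = 4.9417 (running 27.7272)
  edge 7→8: √(-0.2882² + 2.0036²) = 2.0242 (running 29.7514)
  edge 8→1: √(-1.6018² + 4.8709²) = 5.1275 (running 34.8790)
Perimeter = 34.8790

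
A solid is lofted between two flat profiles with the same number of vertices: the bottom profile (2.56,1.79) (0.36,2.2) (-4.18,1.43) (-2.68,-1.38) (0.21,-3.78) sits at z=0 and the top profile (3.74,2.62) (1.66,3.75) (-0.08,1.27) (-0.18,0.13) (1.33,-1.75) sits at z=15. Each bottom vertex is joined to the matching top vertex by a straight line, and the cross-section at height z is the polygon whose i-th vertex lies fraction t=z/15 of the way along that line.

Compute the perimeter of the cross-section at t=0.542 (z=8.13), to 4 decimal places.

Cross-section at t=0.542: each vertex is (1-t)·p0[i] + t·p1[i].
  v1: (1-0.542)·(2.56,1.79) + 0.542·(3.74,2.62) = (3.1996,2.2399)
  v2: (1-0.542)·(0.36,2.2) + 0.542·(1.66,3.75) = (1.0646,3.0401)
  v3: (1-0.542)·(-4.18,1.43) + 0.542·(-0.08,1.27) = (-1.9578,1.3433)
  v4: (1-0.542)·(-2.68,-1.38) + 0.542·(-0.18,0.13) = (-1.3250,-0.5616)
  v5: (1-0.542)·(0.21,-3.78) + 0.542·(1.33,-1.75) = (0.8170,-2.6797)
Perimeter = Σ |v_{i+1} − v_i|:
  edge 1→2: √(-2.1350² + 0.8002²) = 2.2800 (running 2.2800)
  edge 2→3: √(-3.0224² + -1.6968²) = 3.4661 (running 5.7461)
  edge 3→4: √(0.6328² + -1.9049²) = 2.0072 (running 7.7534)
  edge 4→5: √(2.1420² + -2.1182²) = 3.0125 (running 10.7658)
  edge 5→1: √(2.3825² + 4.9196²) = 5.4662 (running 16.2320)
Perimeter = 16.2320

Perimeter at t=0.542: 16.2320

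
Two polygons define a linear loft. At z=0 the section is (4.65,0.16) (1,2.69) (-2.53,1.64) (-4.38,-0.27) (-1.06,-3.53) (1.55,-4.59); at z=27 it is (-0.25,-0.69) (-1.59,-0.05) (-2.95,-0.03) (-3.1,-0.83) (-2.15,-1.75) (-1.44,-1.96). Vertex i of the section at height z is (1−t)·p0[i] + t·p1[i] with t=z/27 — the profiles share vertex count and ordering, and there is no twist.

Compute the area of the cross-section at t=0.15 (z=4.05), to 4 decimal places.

Area at t=0.15: 30.4098

Cross-section at t=0.15: each vertex is (1-t)·p0[i] + t·p1[i].
  v1: (1-0.15)·(4.65,0.16) + 0.15·(-0.25,-0.69) = (3.9150,0.0325)
  v2: (1-0.15)·(1,2.69) + 0.15·(-1.59,-0.05) = (0.6115,2.2790)
  v3: (1-0.15)·(-2.53,1.64) + 0.15·(-2.95,-0.03) = (-2.5930,1.3895)
  v4: (1-0.15)·(-4.38,-0.27) + 0.15·(-3.1,-0.83) = (-4.1880,-0.3540)
  v5: (1-0.15)·(-1.06,-3.53) + 0.15·(-2.15,-1.75) = (-1.2235,-3.2630)
  v6: (1-0.15)·(1.55,-4.59) + 0.15·(-1.44,-1.96) = (1.1015,-4.1955)
Shoelace sum Σ(x_i·y_{i+1} − x_{i+1}·y_i):
  i=1: 3.9150·2.2790 − 0.6115·0.0325 = +8.9024 (running +8.9024)
  i=2: 0.6115·1.3895 − -2.5930·2.2790 = +6.7591 (running +15.6615)
  i=3: -2.5930·-0.3540 − -4.1880·1.3895 = +6.7371 (running +22.3987)
  i=4: -4.1880·-3.2630 − -1.2235·-0.3540 = +13.2323 (running +35.6310)
  i=5: -1.2235·-4.1955 − 1.1015·-3.2630 = +8.7274 (running +44.3584)
  i=6: 1.1015·0.0325 − 3.9150·-4.1955 = +16.4612 (running +60.8196)
Area = |Σ|/2 = |60.8196|/2 = 30.4098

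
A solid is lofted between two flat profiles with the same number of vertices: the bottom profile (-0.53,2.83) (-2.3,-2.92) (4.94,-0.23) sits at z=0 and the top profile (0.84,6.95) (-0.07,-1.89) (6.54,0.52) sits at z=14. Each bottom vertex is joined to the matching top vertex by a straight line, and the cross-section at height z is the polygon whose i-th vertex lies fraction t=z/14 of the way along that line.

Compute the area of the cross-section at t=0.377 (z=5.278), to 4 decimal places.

Area at t=0.377: 22.3426

Cross-section at t=0.377: each vertex is (1-t)·p0[i] + t·p1[i].
  v1: (1-0.377)·(-0.53,2.83) + 0.377·(0.84,6.95) = (-0.0135,4.3832)
  v2: (1-0.377)·(-2.3,-2.92) + 0.377·(-0.07,-1.89) = (-1.4593,-2.5317)
  v3: (1-0.377)·(4.94,-0.23) + 0.377·(6.54,0.52) = (5.5432,0.0528)
Shoelace sum Σ(x_i·y_{i+1} − x_{i+1}·y_i):
  i=1: -0.0135·-2.5317 − -1.4593·4.3832 = +6.4306 (running +6.4306)
  i=2: -1.4593·0.0528 − 5.5432·-2.5317 = +13.9567 (running +20.3873)
  i=3: 5.5432·4.3832 − -0.0135·0.0528 = +24.2979 (running +44.6852)
Area = |Σ|/2 = |44.6852|/2 = 22.3426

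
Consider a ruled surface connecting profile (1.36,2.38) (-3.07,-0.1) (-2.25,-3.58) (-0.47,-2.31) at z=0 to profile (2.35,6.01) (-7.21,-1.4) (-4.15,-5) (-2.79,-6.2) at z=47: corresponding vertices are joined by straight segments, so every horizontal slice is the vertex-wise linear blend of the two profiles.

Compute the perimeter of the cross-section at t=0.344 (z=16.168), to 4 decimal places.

Cross-section at t=0.344: each vertex is (1-t)·p0[i] + t·p1[i].
  v1: (1-0.344)·(1.36,2.38) + 0.344·(2.35,6.01) = (1.7006,3.6287)
  v2: (1-0.344)·(-3.07,-0.1) + 0.344·(-7.21,-1.4) = (-4.4942,-0.5472)
  v3: (1-0.344)·(-2.25,-3.58) + 0.344·(-4.15,-5) = (-2.9036,-4.0685)
  v4: (1-0.344)·(-0.47,-2.31) + 0.344·(-2.79,-6.2) = (-1.2681,-3.6482)
Perimeter = Σ |v_{i+1} − v_i|:
  edge 1→2: √(-6.1947² + -4.1759²) = 7.4708 (running 7.4708)
  edge 2→3: √(1.5906² + -3.5213²) = 3.8638 (running 11.3346)
  edge 3→4: √(1.6355² + 0.4203²) = 1.6887 (running 13.0233)
  edge 4→1: √(2.9686² + 7.2769²) = 7.8591 (running 20.8824)
Perimeter = 20.8824

Perimeter at t=0.344: 20.8824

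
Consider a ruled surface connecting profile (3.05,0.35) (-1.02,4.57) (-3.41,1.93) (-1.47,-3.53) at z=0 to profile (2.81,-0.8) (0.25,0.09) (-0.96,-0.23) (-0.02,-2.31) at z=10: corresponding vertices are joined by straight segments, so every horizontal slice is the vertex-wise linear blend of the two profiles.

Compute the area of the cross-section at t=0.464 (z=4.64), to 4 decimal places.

Cross-section at t=0.464: each vertex is (1-t)·p0[i] + t·p1[i].
  v1: (1-0.464)·(3.05,0.35) + 0.464·(2.81,-0.8) = (2.9386,-0.1836)
  v2: (1-0.464)·(-1.02,4.57) + 0.464·(0.25,0.09) = (-0.4307,2.4913)
  v3: (1-0.464)·(-3.41,1.93) + 0.464·(-0.96,-0.23) = (-2.2732,0.9278)
  v4: (1-0.464)·(-1.47,-3.53) + 0.464·(-0.02,-2.31) = (-0.7972,-2.9639)
Shoelace sum Σ(x_i·y_{i+1} − x_{i+1}·y_i):
  i=1: 2.9386·2.4913 − -0.4307·-0.1836 = +7.2419 (running +7.2419)
  i=2: -0.4307·0.9278 − -2.2732·2.4913 = +5.2636 (running +12.5055)
  i=3: -2.2732·-2.9639 − -0.7972·0.9278 = +7.4772 (running +19.9827)
  i=4: -0.7972·-0.1836 − 2.9386·-2.9639 = +8.8563 (running +28.8389)
Area = |Σ|/2 = |28.8389|/2 = 14.4195

Area at t=0.464: 14.4195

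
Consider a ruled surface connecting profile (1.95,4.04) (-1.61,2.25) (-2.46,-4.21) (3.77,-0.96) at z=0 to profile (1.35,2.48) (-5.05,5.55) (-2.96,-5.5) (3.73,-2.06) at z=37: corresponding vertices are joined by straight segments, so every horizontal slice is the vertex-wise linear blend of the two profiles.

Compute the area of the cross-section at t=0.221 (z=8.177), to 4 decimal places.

Area at t=0.221: 34.2851

Cross-section at t=0.221: each vertex is (1-t)·p0[i] + t·p1[i].
  v1: (1-0.221)·(1.95,4.04) + 0.221·(1.35,2.48) = (1.8174,3.6952)
  v2: (1-0.221)·(-1.61,2.25) + 0.221·(-5.05,5.55) = (-2.3702,2.9793)
  v3: (1-0.221)·(-2.46,-4.21) + 0.221·(-2.96,-5.5) = (-2.5705,-4.4951)
  v4: (1-0.221)·(3.77,-0.96) + 0.221·(3.73,-2.06) = (3.7612,-1.2031)
Shoelace sum Σ(x_i·y_{i+1} − x_{i+1}·y_i):
  i=1: 1.8174·2.9793 − -2.3702·3.6952 = +14.1732 (running +14.1732)
  i=2: -2.3702·-4.4951 − -2.5705·2.9793 = +18.3127 (running +32.4859)
  i=3: -2.5705·-1.2031 − 3.7612·-4.4951 = +19.9993 (running +52.4852)
  i=4: 3.7612·3.6952 − 1.8174·-1.2031 = +16.0849 (running +68.5701)
Area = |Σ|/2 = |68.5701|/2 = 34.2851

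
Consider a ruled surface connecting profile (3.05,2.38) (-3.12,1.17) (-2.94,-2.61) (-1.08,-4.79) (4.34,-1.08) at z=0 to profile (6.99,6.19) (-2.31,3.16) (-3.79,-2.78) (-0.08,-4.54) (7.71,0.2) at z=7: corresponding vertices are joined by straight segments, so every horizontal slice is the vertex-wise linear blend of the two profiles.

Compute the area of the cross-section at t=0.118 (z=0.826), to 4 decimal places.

Area at t=0.118: 38.8912

Cross-section at t=0.118: each vertex is (1-t)·p0[i] + t·p1[i].
  v1: (1-0.118)·(3.05,2.38) + 0.118·(6.99,6.19) = (3.5149,2.8296)
  v2: (1-0.118)·(-3.12,1.17) + 0.118·(-2.31,3.16) = (-3.0244,1.4048)
  v3: (1-0.118)·(-2.94,-2.61) + 0.118·(-3.79,-2.78) = (-3.0403,-2.6301)
  v4: (1-0.118)·(-1.08,-4.79) + 0.118·(-0.08,-4.54) = (-0.9620,-4.7605)
  v5: (1-0.118)·(4.34,-1.08) + 0.118·(7.71,0.2) = (4.7377,-0.9290)
Shoelace sum Σ(x_i·y_{i+1} − x_{i+1}·y_i):
  i=1: 3.5149·1.4048 − -3.0244·2.8296 = +13.4957 (running +13.4957)
  i=2: -3.0244·-2.6301 − -3.0403·1.4048 = +12.2255 (running +25.7211)
  i=3: -3.0403·-4.7605 − -0.9620·-2.6301 = +11.9432 (running +37.6644)
  i=4: -0.9620·-0.9290 − 4.7377·-4.7605 = +23.4473 (running +61.1117)
  i=5: 4.7377·2.8296 − 3.5149·-0.9290 = +16.6708 (running +77.7825)
Area = |Σ|/2 = |77.7825|/2 = 38.8912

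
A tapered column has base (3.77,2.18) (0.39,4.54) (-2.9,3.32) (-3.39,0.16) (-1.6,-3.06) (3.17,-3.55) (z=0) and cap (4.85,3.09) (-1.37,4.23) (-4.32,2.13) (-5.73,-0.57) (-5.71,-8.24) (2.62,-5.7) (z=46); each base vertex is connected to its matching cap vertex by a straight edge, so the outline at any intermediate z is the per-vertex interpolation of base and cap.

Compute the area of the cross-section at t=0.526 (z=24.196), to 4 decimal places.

Cross-section at t=0.526: each vertex is (1-t)·p0[i] + t·p1[i].
  v1: (1-0.526)·(3.77,2.18) + 0.526·(4.85,3.09) = (4.3381,2.6587)
  v2: (1-0.526)·(0.39,4.54) + 0.526·(-1.37,4.23) = (-0.5358,4.3769)
  v3: (1-0.526)·(-2.9,3.32) + 0.526·(-4.32,2.13) = (-3.6469,2.6941)
  v4: (1-0.526)·(-3.39,0.16) + 0.526·(-5.73,-0.57) = (-4.6208,-0.2240)
  v5: (1-0.526)·(-1.6,-3.06) + 0.526·(-5.71,-8.24) = (-3.7619,-5.7847)
  v6: (1-0.526)·(3.17,-3.55) + 0.526·(2.62,-5.7) = (2.8807,-4.6809)
Shoelace sum Σ(x_i·y_{i+1} − x_{i+1}·y_i):
  i=1: 4.3381·4.3769 − -0.5358·2.6587 = +20.4119 (running +20.4119)
  i=2: -0.5358·2.6941 − -3.6469·4.3769 = +14.5190 (running +34.9309)
  i=3: -3.6469·-0.2240 − -4.6208·2.6941 = +13.2657 (running +48.1966)
  i=4: -4.6208·-5.7847 − -3.7619·-0.2240 = +25.8875 (running +74.0841)
  i=5: -3.7619·-4.6809 − 2.8807·-5.7847 = +34.2728 (running +108.3569)
  i=6: 2.8807·2.6587 − 4.3381·-4.6809 = +27.9649 (running +136.3218)
Area = |Σ|/2 = |136.3218|/2 = 68.1609

Area at t=0.526: 68.1609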